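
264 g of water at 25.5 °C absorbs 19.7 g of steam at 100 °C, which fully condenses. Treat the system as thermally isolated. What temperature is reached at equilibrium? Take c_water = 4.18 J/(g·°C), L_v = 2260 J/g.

Energy balance with sensible and latent terms:
steam→water at 100 °C releases m L_v = 19.7×2260 = 44522
  condensate cools 100→T: 19.7×4.18×(T − 100) = 82.35(T − 100)
  original water: 1103.5(T − 25.5)
1185.9 T = 44522 + 8234.6 + 28140 = 80896
T ≈ 68.22 °C — below 100 °C, confirming all the steam condensed.

T_f ≈ 68.2 °C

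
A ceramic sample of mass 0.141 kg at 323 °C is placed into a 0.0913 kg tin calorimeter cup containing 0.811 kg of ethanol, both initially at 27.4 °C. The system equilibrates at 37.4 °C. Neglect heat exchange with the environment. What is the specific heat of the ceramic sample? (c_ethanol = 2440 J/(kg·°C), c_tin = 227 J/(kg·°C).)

c ≈ 497 J/(kg·°C)

Let T be the final temperature. ΣQ_i = 0:
0.141·c·(37.4 − 323) + 0.811·2440·(37.4 − 27.4) + 0.0913·227·(37.4 − 27.4) = 0
-40.27 c = -19996
c = -19996/-40.27 ≈ 496.5 J/(kg·°C)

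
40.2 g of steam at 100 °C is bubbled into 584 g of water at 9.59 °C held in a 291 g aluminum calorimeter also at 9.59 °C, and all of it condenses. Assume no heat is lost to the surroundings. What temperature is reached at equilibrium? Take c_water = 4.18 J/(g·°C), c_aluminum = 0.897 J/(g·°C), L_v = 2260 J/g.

Energy balance with sensible and latent terms:
latent heat released on condensation: 40.2·2260 = 90852
  condensate cools 100→T: 40.2·4.18·(T − 100) = 168.04(T − 100)
  original water: 2441.1(T − 9.59)
  aluminum cup: 291·0.897·(T − 9.59) = 261.03(T − 9.59)
2870.2 T = 90852 + 16804 + 25914 = 133569
T ≈ 46.54 °C — below 100 °C, confirming all the steam condensed.

T_f ≈ 46.5 °C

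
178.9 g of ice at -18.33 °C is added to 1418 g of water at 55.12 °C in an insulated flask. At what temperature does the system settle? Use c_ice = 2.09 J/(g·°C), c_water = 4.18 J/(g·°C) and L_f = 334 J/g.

T_f ≈ 39.0 °C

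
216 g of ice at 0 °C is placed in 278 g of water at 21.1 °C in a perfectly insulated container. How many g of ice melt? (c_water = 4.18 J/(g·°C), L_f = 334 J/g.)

m_melted ≈ 73.4 g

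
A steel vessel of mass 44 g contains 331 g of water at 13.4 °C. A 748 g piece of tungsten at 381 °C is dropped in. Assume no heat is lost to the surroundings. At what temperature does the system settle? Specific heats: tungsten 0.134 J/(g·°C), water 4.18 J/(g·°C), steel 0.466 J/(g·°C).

T_f ≈ 37.9 °C

Setting the total heat transfer to zero:
748·0.134·(T − 381) + 331·4.18·(T − 13.4) + 44·0.466·(T − 13.4) = 0
100.23(T − 381) + 1383.6(T − 13.4) + 20.5(T − 13.4) = 0
(100.23 + 1383.6 + 20.5) T = 100.23·381 + 1383.6·13.4 + 20.5·13.4
T = 57003 / 1504.3 = 37.9 °C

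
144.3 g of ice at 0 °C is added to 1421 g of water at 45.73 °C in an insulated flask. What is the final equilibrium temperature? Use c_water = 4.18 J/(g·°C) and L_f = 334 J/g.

T_f ≈ 34.1 °C

Setting the total heat transfer to zero:
latent heat to melt: 144.3×334 = 48196
  warm the meltwater: 603.17 T
  water cools: 1421×4.18×(T − 45.73) = 5939.8(T − 45.73)
6543 T = 271626 − 48196 = 223430
T ≈ 34.15 °C. Since T > 0 °C, the all-ice-melts assumption holds.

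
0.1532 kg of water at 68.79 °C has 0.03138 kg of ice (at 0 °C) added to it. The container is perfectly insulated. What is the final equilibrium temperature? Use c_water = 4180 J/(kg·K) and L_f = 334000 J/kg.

T_f ≈ 43.5 °C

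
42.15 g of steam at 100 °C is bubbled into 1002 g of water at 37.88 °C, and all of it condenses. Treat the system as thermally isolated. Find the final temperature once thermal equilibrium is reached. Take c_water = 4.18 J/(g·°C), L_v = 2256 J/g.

T_f ≈ 62.2 °C

Let T be the final temperature. ΣQ_i = 0:
latent heat released on condensation: 42.15×2256 = 95090
  condensate cools 100→T: 42.15×4.18×(T − 100) = 176.19(T − 100)
  original water: 4188.4(T − 37.88)
4364.5 T = 95090 + 17619 + 158655 = 271364
T ≈ 62.17 °C (< 100 °C, so full condensation is consistent).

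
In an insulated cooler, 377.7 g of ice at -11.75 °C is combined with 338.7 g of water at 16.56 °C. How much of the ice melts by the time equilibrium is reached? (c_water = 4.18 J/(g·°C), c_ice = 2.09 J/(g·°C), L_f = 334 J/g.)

m_melted ≈ 42.4 g

Heat available from the water dropping to 0 °C: 338.7·4.18·16.56 = 23445 J.
Of that, 377.7·2.09·11.75 = 9275.4 J goes to bring the ice to 0 °C, leaving 14170 J.
To melt every bit of ice: 377.7·334 = 126152 J.
Since 14170 < 126152 J, not all the ice melts; equilibrium is at 0 °C.
Mass melted = 14170/334 ≈ 42.42 g.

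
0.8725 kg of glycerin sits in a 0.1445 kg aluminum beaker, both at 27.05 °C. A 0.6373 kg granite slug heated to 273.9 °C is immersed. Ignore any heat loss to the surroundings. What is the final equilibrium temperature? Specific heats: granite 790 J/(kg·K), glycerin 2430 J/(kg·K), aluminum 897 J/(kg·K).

Let T be the final temperature. ΣQ_i = 0:
0.6373×790×(T − 273.9) + 0.8725×2430×(T − 27.05) + 0.1445×897×(T − 27.05) = 0
503.47(T − 273.9) + 2120.2(T − 27.05) + 129.62(T − 27.05) = 0
(503.47 + 2120.2 + 129.62) T = 503.47×273.9 + 2120.2×27.05 + 129.62×27.05
T = 198756/2753.3 ≈ 72.19 °C

T_f ≈ 72.2 °C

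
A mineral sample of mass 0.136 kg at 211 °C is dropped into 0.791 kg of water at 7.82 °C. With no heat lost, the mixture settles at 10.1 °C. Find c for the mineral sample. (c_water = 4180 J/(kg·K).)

Conservation of energy gives ΣQ = 0:
0.136×c×(10.1 − 211) + 0.791×4180×(10.1 − 7.82) = 0
-27.32 c = -7538.5
c = -7538.5/-27.32 ≈ 275.9 J/(kg·K)

c ≈ 276 J/(kg·K)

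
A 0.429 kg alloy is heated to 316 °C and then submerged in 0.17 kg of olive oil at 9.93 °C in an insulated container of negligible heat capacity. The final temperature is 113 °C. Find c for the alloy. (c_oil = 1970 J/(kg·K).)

Net heat exchanged in the isolated system is zero:
0.429×c×(113 − 316) + 0.17×1970×(113 − 9.93) = 0
-87.09 c = -34518
c = -34518/-87.09 ≈ 396.4 J/(kg·K)

c ≈ 396 J/(kg·K)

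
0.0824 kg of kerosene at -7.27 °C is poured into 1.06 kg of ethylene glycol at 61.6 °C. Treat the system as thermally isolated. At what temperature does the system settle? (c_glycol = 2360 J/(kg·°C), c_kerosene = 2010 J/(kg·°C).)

T_f ≈ 57.3 °C

Heat lost by the glycol equals heat gained by the kerosene:
1.06·2360·(61.6 − T) = 0.0824·2010·(T − (-7.27))
2501.6(61.6 − T) = 165.62(T − (-7.27))
2667.2 T = 152894  ⇒  T ≈ 57.32 °C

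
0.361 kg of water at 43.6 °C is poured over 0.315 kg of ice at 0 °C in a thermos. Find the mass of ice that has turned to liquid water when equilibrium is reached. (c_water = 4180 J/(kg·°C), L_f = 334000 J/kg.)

m_melted ≈ 0.197 kg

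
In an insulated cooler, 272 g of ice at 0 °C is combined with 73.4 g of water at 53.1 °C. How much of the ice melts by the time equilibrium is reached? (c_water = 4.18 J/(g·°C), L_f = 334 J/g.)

Cooling the water to 0 °C releases 73.4·4.18·53.1 = 16292 J.
Fully melting the ice requires m_ice L_f = 272·334 = 90848 J.
16292 J < 90848 J, so only part of the ice melts and the system sits at 0 °C.
m_melt = 16292 / L_f = 48.78 g.

m_melted ≈ 48.8 g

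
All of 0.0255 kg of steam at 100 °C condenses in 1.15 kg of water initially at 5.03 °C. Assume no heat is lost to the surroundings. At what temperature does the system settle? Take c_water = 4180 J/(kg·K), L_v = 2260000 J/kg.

T_f ≈ 18.8 °C

Heat gained plus heat lost sum to zero:
condense steam: −0.0255×2260000 = −57630; condensate cools 100→T: 0.0255×4180×(T − 100) = 106.59(T − 100); original water: 4807(T − 5.03)
4913.6 T = 57630 + 10659 + 24179 = 92468
T ≈ 18.82 °C, under the boiling point, so the assumption holds.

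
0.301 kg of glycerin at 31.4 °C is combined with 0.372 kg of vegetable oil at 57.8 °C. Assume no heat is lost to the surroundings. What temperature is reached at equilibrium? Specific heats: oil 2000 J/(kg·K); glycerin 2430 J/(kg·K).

Set heat shed by the hot body equal to heat absorbed by the cold body:
0.372*2000*(57.8 − T) = 0.301*2430*(T − 31.4)
744(57.8 − T) = 731.43(T − 31.4)
1475.4 T = 65970  ⇒  T ≈ 44.71 °C

T_f ≈ 44.7 °C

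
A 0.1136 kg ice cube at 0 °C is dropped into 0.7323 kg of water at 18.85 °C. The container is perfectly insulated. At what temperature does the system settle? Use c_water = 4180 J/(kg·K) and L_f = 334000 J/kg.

Net heat exchanged in the isolated system is zero:
fusion: m_ice L_f = 0.1136×334000 = 37942
  warm the meltwater: 474.85 T
  water: 3061(T − 18.85)
3535.9 T = 57700 − 37942 = 19758
T ≈ 5.59 °C — above 0 °C, consistent with complete melting.

T_f ≈ 5.6 °C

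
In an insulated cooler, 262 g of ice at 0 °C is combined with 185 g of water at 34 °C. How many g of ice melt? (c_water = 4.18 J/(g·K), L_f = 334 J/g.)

m_melted ≈ 78.7 g

Water can give up m c ΔT = 185·4.18·34 = 26292 J before reaching 0 °C.
Fully melting the ice requires m_ice L_f = 262·334 = 87508 J.
Since 26292 < 87508 J, not all the ice melts; equilibrium is at 0 °C.
m_melted·334 = 26292  ⇒  m_melted ≈ 78.72 g.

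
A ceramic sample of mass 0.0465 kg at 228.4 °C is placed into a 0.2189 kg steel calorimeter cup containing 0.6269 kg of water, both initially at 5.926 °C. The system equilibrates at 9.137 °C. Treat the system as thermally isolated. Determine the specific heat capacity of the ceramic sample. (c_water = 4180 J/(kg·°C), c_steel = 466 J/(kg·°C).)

c ≈ 857 J/(kg·°C)

Net heat exchanged in the isolated system is zero:
0.0465·c·(9.137 − 228.4) + 0.6269·4180·(9.137 − 5.926) + 0.2189·466·(9.137 − 5.926) = 0
-10.2 c = -8741.8
c = -8741.8/-10.2 ≈ 857.4 J/(kg·°C)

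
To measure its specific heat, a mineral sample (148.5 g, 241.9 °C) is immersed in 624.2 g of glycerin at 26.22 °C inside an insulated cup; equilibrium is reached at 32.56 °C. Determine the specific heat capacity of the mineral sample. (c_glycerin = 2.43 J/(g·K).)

Heat lost by the mineral sample = heat gained by the glycerin:
148.5×c×(241.9 − 32.56) = 624.2×2.43×(32.56 − 26.22)
31087 c = 9616.6  ⇒  c ≈ 0.3093 J/(g·K)

c ≈ 0.309 J/(g·K)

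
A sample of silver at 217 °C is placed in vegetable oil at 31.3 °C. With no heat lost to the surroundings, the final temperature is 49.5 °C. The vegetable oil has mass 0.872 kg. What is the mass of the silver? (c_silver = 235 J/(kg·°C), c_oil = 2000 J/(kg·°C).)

m ≈ 0.806 kg

Taking heat into each body as positive, Σ m c ΔT = 0:
m·235·(49.5 − 217) + 0.872·2000·(49.5 − 31.3) = 0
-39362 m = -31741
m = -31741/-39362 ≈ 0.8064 kg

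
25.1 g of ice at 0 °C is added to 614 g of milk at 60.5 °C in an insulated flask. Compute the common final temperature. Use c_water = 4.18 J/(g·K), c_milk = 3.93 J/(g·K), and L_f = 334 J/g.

Net heat exchanged in the isolated system is zero:
latent heat to melt: 25.1·334 = 8383.4; meltwater 0→T: 25.1·4.18·T = 104.92 T; milk: 2413(T − 60.5)
2517.9 T = 145988 − 8383.4 = 137604
T ≈ 54.65 °C — above 0 °C, consistent with complete melting.

T_f ≈ 54.6 °C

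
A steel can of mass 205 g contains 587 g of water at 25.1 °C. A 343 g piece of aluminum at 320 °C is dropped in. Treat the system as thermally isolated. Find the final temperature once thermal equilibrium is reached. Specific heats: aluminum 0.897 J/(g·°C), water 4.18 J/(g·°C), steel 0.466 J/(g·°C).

With ΣQ=0 the equilibrium temperature is the m·c-weighted mean:
T_f = (307.67·320 + 2453.7·25.1 + 95.53·25.1) / (307.67 + 2453.7 + 95.53)
    = 162439 / 2856.9 ≈ 56.86 °C

T_f ≈ 56.9 °C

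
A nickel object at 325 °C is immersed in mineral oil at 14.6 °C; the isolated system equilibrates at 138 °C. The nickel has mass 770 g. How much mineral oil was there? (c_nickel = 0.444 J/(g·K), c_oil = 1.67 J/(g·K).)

m ≈ 310 g

Let T be the final temperature. ΣQ_i = 0:
770×0.444×(138 − 325) + m×1.67×(138 − 14.6) = 0
206.08 m = 63932
m = 63932/206.08 ≈ 310.2 g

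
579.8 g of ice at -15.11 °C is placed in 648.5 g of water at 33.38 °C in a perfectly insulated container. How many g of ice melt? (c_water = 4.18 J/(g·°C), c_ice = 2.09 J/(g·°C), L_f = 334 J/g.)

Water can give up m c ΔT = 648.5×4.18×33.38 = 90484 J before reaching 0 °C.
Of that, 579.8×2.09×15.11 = 18310 J goes to bring the ice to 0 °C, leaving 72174 J.
Melting all 579.8 g of ice would need 579.8×334 = 193653 J.
That's not enough to melt it all — equilibrium is at 0 °C with ice remaining.
m_melted×334 = 72174  ⇒  m_melted ≈ 216.1 g.

m_melted ≈ 216 g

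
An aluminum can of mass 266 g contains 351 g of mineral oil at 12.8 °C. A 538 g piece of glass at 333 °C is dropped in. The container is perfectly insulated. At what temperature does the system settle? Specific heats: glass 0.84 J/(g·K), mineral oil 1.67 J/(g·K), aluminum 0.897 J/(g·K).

Heat gained plus heat lost sum to zero:
538·0.84·(T − 333) + 351·1.67·(T − 12.8) + 266·0.897·(T − 12.8) = 0
451.92(T − 333) + 586.17(T − 12.8) + 238.6(T − 12.8) = 0
(451.92 + 586.17 + 238.6) T = 451.92·333 + 586.17·12.8 + 238.6·12.8
T = 161046/1276.7 ≈ 126.14 °C

T_f ≈ 126.1 °C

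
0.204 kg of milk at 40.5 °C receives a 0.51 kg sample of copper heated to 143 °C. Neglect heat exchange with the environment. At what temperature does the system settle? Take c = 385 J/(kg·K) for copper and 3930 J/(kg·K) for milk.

T_f is the heat-capacity-weighted average of the initial temperatures:
T_f = (196.35*143 + 801.72*40.5) / (196.35 + 801.72)
    = 60548 / 998.07 ≈ 60.66 °C

T_f ≈ 60.7 °C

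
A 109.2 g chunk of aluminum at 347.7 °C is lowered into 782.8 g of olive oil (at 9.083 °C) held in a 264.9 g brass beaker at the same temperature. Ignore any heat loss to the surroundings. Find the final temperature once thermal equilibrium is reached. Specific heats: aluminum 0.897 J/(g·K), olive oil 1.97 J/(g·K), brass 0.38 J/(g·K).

T_f is the heat-capacity-weighted average of the initial temperatures:
T_f = (97.95×347.7 + 1542.1×9.083 + 100.66×9.083) / (97.95 + 1542.1 + 100.66)
    = 48979 / 1740.7 ≈ 28.14 °C

T_f ≈ 28.1 °C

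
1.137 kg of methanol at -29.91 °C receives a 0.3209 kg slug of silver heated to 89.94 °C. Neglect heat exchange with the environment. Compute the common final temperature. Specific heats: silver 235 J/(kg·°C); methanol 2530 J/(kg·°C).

T_f ≈ -26.8 °C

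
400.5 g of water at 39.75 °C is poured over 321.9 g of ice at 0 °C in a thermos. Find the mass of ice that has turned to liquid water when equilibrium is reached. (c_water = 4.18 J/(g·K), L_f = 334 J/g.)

m_melted ≈ 199 g

Heat available from the water dropping to 0 °C: 400.5·4.18·39.75 = 66545 J.
Melting all 321.9 g of ice would need 321.9·334 = 107515 J.
Since 66545 < 107515 J, not all the ice melts; equilibrium is at 0 °C.
Mass melted = 66545/334 ≈ 199.2 g.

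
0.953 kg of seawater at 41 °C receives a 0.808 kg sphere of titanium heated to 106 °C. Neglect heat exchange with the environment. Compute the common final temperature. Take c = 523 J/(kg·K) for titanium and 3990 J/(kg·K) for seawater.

T_f ≈ 47.5 °C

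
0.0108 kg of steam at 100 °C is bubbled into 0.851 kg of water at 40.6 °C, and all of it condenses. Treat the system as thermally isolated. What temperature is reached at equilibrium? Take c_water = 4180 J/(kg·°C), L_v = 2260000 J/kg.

Setting the total heat transfer to zero:
latent heat released on condensation: 0.0108×2260000 = 24408; condensate cools 100→T: 0.0108×4180×(T − 100) = 45.14(T − 100); original water: 3557.2(T − 40.6)
3602.3 T = 24408 + 4514.4 + 144422 = 173344
T ≈ 48.12 °C — below 100 °C, confirming all the steam condensed.

T_f ≈ 48.1 °C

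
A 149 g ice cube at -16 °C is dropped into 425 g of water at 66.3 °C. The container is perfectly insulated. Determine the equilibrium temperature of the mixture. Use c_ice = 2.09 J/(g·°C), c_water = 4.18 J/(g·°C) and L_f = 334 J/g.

T_f ≈ 26.3 °C

Sum of m c ΔT and latent-heat terms is zero:
ice -16→0 °C: 149·2.09·16 = 4982.6; latent heat to melt: 149·334 = 49766; warm the meltwater: 622.82 T; water: 1776.5(T − 66.3)
2399.3 T = 117782 − 54749 = 63033
T ≈ 26.27 °C — above 0 °C, consistent with complete melting.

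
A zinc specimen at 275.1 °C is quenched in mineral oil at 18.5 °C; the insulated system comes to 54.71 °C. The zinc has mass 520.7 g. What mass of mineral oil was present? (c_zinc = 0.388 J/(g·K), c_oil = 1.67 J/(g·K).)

m ≈ 736 g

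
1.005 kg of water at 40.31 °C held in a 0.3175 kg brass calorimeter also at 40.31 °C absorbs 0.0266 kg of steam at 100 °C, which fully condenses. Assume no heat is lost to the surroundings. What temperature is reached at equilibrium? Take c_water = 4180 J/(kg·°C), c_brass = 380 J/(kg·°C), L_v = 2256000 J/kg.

Conservation of energy gives ΣQ = 0:
steam→water at 100 °C releases m L_v = 0.0266·2256000 = 60010
  condensed water 100 °C→T: 111.19(T − 100)
  original water: 4200.9(T − 40.31)
  brass cup: 0.3175·380·(T − 40.31) = 120.65(T − 40.31)
4432.7 T = 60010 + 11119 + 174202 = 245330
T ≈ 55.35 °C, under the boiling point, so the assumption holds.

T_f ≈ 55.3 °C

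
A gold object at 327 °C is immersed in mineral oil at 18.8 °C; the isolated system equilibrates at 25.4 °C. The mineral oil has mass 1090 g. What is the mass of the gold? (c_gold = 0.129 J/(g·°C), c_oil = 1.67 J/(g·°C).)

Net heat exchanged in the isolated system is zero:
m×0.129×(25.4 − 327) + 1090×1.67×(25.4 − 18.8) = 0
-38.91 m = -12014
m = -12014/-38.91 ≈ 308.8 g

m ≈ 309 g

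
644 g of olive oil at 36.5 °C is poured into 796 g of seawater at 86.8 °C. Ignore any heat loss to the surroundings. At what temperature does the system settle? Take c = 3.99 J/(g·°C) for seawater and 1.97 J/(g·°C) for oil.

T_f ≈ 72.4 °C

Setting the total heat transfer to zero:
796*3.99*(T − 86.8) + 644*1.97*(T − 36.5) = 0
4444.7 T = 321987
T = 321987 / 4444.7 = 72.4 °C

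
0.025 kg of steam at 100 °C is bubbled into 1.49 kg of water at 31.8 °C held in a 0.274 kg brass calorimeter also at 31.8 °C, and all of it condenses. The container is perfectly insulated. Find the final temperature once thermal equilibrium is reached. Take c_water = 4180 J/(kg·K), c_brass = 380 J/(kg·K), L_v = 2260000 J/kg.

Setting the total heat transfer to zero:
steam→water at 100 °C releases m L_v = 0.025·2260000 = 56500
  condensed water 100 °C→T: 104.5(T − 100)
  water warms: 1.49·4180·(T − 31.8) = 6228.2(T − 31.8)
  brass cup: 0.274·380·(T − 31.8) = 104.12(T − 31.8)
6436.8 T = 56500 + 10450 + 201368 = 268318
T ≈ 41.68 °C (< 100 °C, so full condensation is consistent).

T_f ≈ 41.7 °C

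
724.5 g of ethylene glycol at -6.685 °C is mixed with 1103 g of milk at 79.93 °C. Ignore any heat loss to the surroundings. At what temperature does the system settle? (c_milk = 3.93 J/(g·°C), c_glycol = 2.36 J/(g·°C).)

Setting the total heat transfer to zero:
1103*3.93*(T − 79.93) + 724.5*2.36*(T − (-6.685)) = 0
4334.8(T − 79.93) + 1709.8(T − (-6.685)) = 0
6044.6 T = 335050
T ≈ 55.43 °C

T_f ≈ 55.4 °C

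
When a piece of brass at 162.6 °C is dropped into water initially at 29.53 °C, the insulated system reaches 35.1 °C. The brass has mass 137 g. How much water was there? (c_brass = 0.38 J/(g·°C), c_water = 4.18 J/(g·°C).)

|Q_brass| = |Q_water|:
137×0.38×(162.6 − 35.1) = m×4.18×(35.1 − 29.53)
23.28 m = 6637.7  ⇒  m ≈ 285.1 g

m ≈ 285 g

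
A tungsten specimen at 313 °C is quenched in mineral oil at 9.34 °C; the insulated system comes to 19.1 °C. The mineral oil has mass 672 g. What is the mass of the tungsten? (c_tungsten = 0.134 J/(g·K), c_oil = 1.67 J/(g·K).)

m ≈ 278 g

Energy conservation, ΣQ = 0:
m·0.134·(19.1 − 313) + 672·1.67·(19.1 − 9.34) = 0
-39.38 m = -10953
m = -10953/-39.38 ≈ 278.1 g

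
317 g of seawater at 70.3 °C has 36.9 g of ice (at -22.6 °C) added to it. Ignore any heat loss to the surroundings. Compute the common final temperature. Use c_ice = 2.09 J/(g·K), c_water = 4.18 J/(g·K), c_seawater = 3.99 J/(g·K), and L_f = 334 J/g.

T_f ≈ 52.7 °C

Taking heat into each body as positive, Σ m c ΔT = 0:
warm ice to 0 °C: 36.9×2.09×(0 − (-22.6)) = 1742.9; melt ice: 36.9×334 = 12325; meltwater 0→T: 36.9×4.18×T = 154.24 T; seawater cools: 317×3.99×(T − 70.3) = 1264.8(T − 70.3)
1419.1 T = 88918 − 14068 = 74850
T ≈ 52.75 °C (positive, so assuming full melt was valid).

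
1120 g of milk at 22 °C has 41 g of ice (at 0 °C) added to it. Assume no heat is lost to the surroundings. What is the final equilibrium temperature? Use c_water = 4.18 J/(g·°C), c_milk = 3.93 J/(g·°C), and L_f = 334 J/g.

Energy balance with sensible and latent terms:
fusion: m_ice L_f = 41·334 = 13694; meltwater 0→T: 41·4.18·T = 171.38 T; milk cools: 1120·3.93·(T − 22) = 4401.6(T − 22)
4573 T = 96835 − 13694 = 83141
T ≈ 18.18 °C. Since T > 0 °C, the all-ice-melts assumption holds.

T_f ≈ 18.2 °C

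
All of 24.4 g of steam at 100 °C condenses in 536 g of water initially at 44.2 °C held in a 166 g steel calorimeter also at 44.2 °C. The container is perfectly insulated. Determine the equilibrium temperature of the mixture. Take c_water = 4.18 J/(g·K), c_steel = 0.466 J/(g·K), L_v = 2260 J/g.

Let T be the final temperature. ΣQ_i = 0:
latent heat released on condensation: 24.4·2260 = 55144; condensed water 100 °C→T: 101.99(T − 100); original water: 2240.5(T − 44.2); cup: 77.36(T − 44.2)
2419.8 T = 55144 + 10199 + 102448 = 167792
T ≈ 69.34 °C (< 100 °C, so full condensation is consistent).

T_f ≈ 69.3 °C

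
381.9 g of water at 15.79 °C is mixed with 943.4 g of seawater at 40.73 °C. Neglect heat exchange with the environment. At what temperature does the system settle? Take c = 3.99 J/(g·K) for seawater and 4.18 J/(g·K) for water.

T_f ≈ 33.3 °C

|Q_seawater| = |Q_water|:
943.4×3.99×(40.73 − T) = 381.9×4.18×(T − 15.79)
3764.2(40.73 − T) = 1596.3(T − 15.79)
5360.5 T = 178521  ⇒  T ≈ 33.30 °C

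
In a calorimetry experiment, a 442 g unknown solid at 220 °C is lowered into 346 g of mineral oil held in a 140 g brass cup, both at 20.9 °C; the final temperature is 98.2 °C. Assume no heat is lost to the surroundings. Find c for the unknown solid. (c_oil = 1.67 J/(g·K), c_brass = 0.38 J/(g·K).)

Let T be the final temperature. ΣQ_i = 0:
442·c·(98.2 − 220) + 346·1.67·(98.2 − 20.9) + 140·0.38·(98.2 − 20.9) = 0
-53836 c = -48778
c = -48778/-53836 ≈ 0.9061 J/(g·K)

c ≈ 0.906 J/(g·K)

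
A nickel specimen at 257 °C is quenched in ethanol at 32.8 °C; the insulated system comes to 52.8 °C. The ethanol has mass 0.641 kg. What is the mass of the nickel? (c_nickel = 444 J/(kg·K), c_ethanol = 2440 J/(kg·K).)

m ≈ 0.345 kg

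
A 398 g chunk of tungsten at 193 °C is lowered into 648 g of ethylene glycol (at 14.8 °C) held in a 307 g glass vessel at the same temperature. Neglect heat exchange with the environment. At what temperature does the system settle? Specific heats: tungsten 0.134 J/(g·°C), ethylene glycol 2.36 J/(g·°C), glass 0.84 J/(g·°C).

Conservation of energy gives ΣQ = 0:
398*0.134*(T − 193) + 648*2.36*(T − 14.8) + 307*0.84*(T − 14.8) = 0
53.33(T − 193) + 1529.3(T − 14.8) + 257.88(T − 14.8) = 0
1840.5 T = 36743
T = 36743/1840.5 ≈ 19.96 °C

T_f ≈ 20.0 °C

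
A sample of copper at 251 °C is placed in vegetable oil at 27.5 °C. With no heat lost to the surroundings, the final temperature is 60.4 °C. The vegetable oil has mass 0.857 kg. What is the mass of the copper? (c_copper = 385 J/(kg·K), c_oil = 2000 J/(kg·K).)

|Q_copper| = |Q_oil|:
m×385×(251 − 60.4) = 0.857×2000×(60.4 − 27.5)
73381 m = 56391  ⇒  m ≈ 0.7685 kg

m ≈ 0.768 kg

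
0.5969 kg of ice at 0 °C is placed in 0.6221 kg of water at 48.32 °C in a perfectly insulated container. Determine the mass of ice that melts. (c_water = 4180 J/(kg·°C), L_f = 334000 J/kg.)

Water can give up m c ΔT = 0.6221·4180·48.32 = 125650 J before reaching 0 °C.
To melt every bit of ice: 0.5969·334000 = 199365 J.
Since 125650 < 199365 J, not all the ice melts; equilibrium is at 0 °C.
m_melt = 125650 / L_f = 0.3762 kg.

m_melted ≈ 0.376 kg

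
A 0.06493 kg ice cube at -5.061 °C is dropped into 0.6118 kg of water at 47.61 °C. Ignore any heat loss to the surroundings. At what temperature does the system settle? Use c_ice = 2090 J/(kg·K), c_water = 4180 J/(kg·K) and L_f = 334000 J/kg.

T_f ≈ 35.1 °C

Taking heat into each body as positive, Σ m c ΔT = 0:
warm ice to 0 °C: 0.06493·2090·(0 − (-5.061)) = 686.8; fusion: m_ice L_f = 0.06493·334000 = 21687; warm the meltwater: 271.41 T; water: 2557.3(T − 47.61)
2828.7 T = 121754 − 22373 = 99381
T ≈ 35.13 °C. Since T > 0 °C, the all-ice-melts assumption holds.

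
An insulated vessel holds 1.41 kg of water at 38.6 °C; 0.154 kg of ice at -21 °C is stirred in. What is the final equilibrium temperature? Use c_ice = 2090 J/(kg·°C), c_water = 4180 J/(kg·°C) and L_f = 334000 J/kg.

Let T be the final temperature. ΣQ_i = 0:
ice -21→0 °C: 0.154·2090·21 = 6759.1; fusion: m_ice L_f = 0.154·334000 = 51436; meltwater 0→T: 0.154·4180·T = 643.72 T; water: 5893.8(T − 38.6)
6537.5 T = 227501 − 58195 = 169306
T ≈ 25.90 °C. Since T > 0 °C, the all-ice-melts assumption holds.

T_f ≈ 25.9 °C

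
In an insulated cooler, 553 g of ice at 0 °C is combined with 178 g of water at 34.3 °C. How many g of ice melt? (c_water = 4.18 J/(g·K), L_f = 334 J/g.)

m_melted ≈ 76.4 g

Water can give up m c ΔT = 178·4.18·34.3 = 25521 J before reaching 0 °C.
Melting all 553 g of ice would need 553·334 = 184702 J.
That's not enough to melt it all — equilibrium is at 0 °C with ice remaining.
Mass melted = 25521/334 ≈ 76.41 g.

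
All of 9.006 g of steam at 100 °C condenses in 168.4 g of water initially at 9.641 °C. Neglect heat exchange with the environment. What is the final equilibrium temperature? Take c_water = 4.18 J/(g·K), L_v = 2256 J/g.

T_f ≈ 41.6 °C

Conservation of energy gives ΣQ = 0:
condense steam: −9.006×2256 = −20318; condensate cools 100→T: 9.006×4.18×(T − 100) = 37.65(T − 100); original water: 703.91(T − 9.641)
741.56 T = 20318 + 3764.5 + 6786.4 = 30868
T ≈ 41.63 °C, under the boiling point, so the assumption holds.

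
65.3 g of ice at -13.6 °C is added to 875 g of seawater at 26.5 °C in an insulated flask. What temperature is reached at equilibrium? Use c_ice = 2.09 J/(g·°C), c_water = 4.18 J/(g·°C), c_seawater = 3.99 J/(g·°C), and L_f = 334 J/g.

Let T be the final temperature. ΣQ_i = 0:
warm ice to 0 °C: 65.3×2.09×(0 − (-13.6)) = 1856.1; fusion: m_ice L_f = 65.3×334 = 21810; meltwater 0→T: 65.3×4.18×T = 272.95 T; seawater: 3491.2(T − 26.5)
3764.2 T = 92518 − 23666 = 68852
T ≈ 18.29 °C (positive, so assuming full melt was valid).

T_f ≈ 18.3 °C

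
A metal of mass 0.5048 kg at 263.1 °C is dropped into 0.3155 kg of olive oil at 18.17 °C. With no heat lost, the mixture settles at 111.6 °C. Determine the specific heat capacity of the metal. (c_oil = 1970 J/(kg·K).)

m_s c (T_s − T_f) = m_oil c_oil (T_f − T_0):
0.5048×c×(263.1 − 111.6) = 0.3155×1970×(111.6 − 18.17)
76.48 c = 58070  ⇒  c ≈ 759.3 J/(kg·K)

c ≈ 759 J/(kg·K)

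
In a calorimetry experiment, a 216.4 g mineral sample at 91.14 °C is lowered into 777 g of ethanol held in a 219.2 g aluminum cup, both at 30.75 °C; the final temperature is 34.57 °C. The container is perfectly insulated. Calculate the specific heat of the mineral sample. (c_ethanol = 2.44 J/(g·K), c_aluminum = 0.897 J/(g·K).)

c ≈ 0.653 J/(g·K)

Energy conservation, ΣQ = 0:
216.4×c×(34.57 − 91.14) + 777×2.44×(34.57 − 30.75) + 219.2×0.897×(34.57 − 30.75) = 0
-12242 c = -7993.4
c = -7993.4/-12242 ≈ 0.653 J/(g·K)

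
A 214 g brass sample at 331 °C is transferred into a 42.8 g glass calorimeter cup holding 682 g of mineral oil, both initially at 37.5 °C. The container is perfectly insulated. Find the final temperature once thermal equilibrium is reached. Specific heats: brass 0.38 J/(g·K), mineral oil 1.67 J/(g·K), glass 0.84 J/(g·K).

T_f ≈ 56.5 °C

T_f = Σ m_i c_i T_i / Σ m_i c_i:
T_f = (81.32×331 + 1138.9×37.5 + 35.95×37.5) / (81.32 + 1138.9 + 35.95)
    = 70975 / 1256.2 ≈ 56.50 °C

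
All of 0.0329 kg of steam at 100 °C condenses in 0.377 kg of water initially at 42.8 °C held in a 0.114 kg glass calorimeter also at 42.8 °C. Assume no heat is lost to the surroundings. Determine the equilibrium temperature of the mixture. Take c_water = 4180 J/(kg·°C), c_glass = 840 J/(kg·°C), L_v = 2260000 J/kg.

Energy balance with sensible and latent terms:
latent heat released on condensation: 0.0329×2260000 = 74354; condensate cools 100→T: 0.0329×4180×(T − 100) = 137.52(T − 100); water warms: 0.377×4180×(T − 42.8) = 1575.9(T − 42.8); cup: 95.76(T − 42.8)
1809.1 T = 74354 + 13752 + 71545 = 159652
T ≈ 88.25 °C, under the boiling point, so the assumption holds.

T_f ≈ 88.2 °C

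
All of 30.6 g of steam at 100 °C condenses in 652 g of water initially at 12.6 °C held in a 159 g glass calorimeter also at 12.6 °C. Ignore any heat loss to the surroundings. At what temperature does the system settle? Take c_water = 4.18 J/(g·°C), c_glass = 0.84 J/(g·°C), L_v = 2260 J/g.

Sum of m c ΔT and latent-heat terms is zero:
latent heat released on condensation: 30.6×2260 = 69156
  condensed water 100 °C→T: 127.91(T − 100)
  original water: 2725.4(T − 12.6)
  glass cup: 159×0.84×(T − 12.6) = 133.56(T − 12.6)
2986.8 T = 69156 + 12791 + 36022 = 117969
T ≈ 39.50 °C — below 100 °C, confirming all the steam condensed.

T_f ≈ 39.5 °C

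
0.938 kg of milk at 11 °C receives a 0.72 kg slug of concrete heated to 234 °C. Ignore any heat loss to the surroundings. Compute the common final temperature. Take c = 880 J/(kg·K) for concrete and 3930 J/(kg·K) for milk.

T_f ≈ 43.7 °C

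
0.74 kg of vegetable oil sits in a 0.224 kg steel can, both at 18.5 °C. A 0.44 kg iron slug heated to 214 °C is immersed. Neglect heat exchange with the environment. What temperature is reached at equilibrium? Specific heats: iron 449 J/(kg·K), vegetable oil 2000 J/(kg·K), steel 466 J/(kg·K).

T_f ≈ 40.2 °C

T_f is the heat-capacity-weighted average of the initial temperatures:
T_f = (197.56·214 + 1480·18.5 + 104.38·18.5) / (197.56 + 1480 + 104.38)
    = 71589 / 1781.9 ≈ 40.17 °C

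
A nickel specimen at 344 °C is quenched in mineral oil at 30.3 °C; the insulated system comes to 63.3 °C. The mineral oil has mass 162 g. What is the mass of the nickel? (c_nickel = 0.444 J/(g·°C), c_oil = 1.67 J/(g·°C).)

|Q_nickel| = |Q_oil|:
m×0.444×(344 − 63.3) = 162×1.67×(63.3 − 30.3)
124.63 m = 8927.8  ⇒  m ≈ 71.63 g

m ≈ 71.6 g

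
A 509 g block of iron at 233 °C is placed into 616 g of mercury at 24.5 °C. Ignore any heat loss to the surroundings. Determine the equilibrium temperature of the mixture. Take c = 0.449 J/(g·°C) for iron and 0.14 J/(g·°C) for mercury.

T_f ≈ 175.9 °C

Net heat exchanged in the isolated system is zero:
509*0.449*(T − 233) + 616*0.14*(T − 24.5) = 0
228.54(T − 233) + 86.24(T − 24.5) = 0
(228.54 + 86.24) T = 228.54*233 + 86.24*24.5
T = 55363 / 314.78 = 176 °C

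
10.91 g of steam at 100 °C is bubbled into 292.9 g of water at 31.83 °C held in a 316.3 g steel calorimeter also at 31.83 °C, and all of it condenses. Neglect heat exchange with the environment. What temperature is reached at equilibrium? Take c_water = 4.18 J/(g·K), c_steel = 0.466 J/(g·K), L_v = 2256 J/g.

Heat gained plus heat lost sum to zero:
steam→water at 100 °C releases m L_v = 10.91×2256 = 24613; condensate cools 100→T: 10.91×4.18×(T − 100) = 45.6(T − 100); water warms: 292.9×4.18×(T − 31.83) = 1224.3(T − 31.83); steel cup: 316.3×0.466×(T − 31.83) = 147.4(T − 31.83)
1417.3 T = 24613 + 4560.4 + 43662 = 72835
T ≈ 51.39 °C — below 100 °C, confirming all the steam condensed.

T_f ≈ 51.4 °C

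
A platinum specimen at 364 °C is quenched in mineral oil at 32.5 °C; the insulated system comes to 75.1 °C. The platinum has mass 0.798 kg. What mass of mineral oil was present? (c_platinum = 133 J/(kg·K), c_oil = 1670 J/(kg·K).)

m ≈ 0.431 kg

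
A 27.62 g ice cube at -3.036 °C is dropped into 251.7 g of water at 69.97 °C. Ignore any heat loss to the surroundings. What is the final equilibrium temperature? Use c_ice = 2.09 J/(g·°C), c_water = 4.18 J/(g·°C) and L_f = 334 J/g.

T_f ≈ 55.0 °C

Energy balance with sensible and latent terms:
ice -3.036→0 °C: 27.62·2.09·3.036 = 175.26; latent heat to melt: 27.62·334 = 9225.1; warm the meltwater: 115.45 T; water cools: 251.7·4.18·(T − 69.97) = 1052.1(T − 69.97)
1167.6 T = 73616 − 9400.3 = 64216
T ≈ 55.00 °C (positive, so assuming full melt was valid).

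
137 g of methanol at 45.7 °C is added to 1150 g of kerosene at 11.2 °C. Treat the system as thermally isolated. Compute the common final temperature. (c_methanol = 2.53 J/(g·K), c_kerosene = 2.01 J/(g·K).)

T_f ≈ 15.7 °C

Let T be the final temperature. ΣQ_i = 0:
137*2.53*(T − 45.7) + 1150*2.01*(T − 11.2) = 0
346.61(T − 45.7) + 2311.5(T − 11.2) = 0
2658.1 T = 41729
T = 41729 / 2658.1 = 15.7 °C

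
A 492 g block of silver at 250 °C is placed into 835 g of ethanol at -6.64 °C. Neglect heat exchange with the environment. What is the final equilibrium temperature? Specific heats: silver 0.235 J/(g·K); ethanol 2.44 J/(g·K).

T_f ≈ 7.1 °C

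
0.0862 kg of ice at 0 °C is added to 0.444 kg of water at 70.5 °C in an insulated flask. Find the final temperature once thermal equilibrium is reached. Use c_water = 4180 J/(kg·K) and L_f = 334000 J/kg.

T_f ≈ 46.0 °C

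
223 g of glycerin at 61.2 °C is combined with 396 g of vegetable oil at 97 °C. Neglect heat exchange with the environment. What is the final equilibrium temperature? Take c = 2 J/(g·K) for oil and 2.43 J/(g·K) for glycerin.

T_f ≈ 82.5 °C

Set heat shed by the hot body equal to heat absorbed by the cold body:
396*2*(97 − T) = 223*2.43*(T − 61.2)
792(97 − T) = 541.89(T − 61.2)
1333.9 T = 109988  ⇒  T ≈ 82.46 °C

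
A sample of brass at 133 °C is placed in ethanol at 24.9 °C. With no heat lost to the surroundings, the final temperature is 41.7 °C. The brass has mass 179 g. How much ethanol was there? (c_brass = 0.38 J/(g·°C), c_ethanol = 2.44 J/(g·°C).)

Net heat exchanged in the isolated system is zero:
179·0.38·(41.7 − 133) + m·2.44·(41.7 − 24.9) = 0
40.99 m = 6210.2
m = 6210.2/40.99 ≈ 151.5 g

m ≈ 151 g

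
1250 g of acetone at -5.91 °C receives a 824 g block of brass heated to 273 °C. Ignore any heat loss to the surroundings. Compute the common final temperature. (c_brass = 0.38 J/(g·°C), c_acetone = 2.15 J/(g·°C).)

T_f ≈ 23.2 °C

With ΣQ=0 the equilibrium temperature is the m·c-weighted mean:
T_f = (313.12×273 + 2687.5×(-5.91)) / (313.12 + 2687.5)
    = 69599 / 3000.6 ≈ 23.19 °C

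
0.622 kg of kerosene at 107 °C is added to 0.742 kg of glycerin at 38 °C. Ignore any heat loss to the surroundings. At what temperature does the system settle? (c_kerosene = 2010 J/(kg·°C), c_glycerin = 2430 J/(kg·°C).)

T_f ≈ 66.3 °C

Set heat shed by the hot body equal to heat absorbed by the cold body:
0.622·2010·(107 − T) = 0.742·2430·(T − 38)
1250.2(107 − T) = 1803.1(T − 38)
3053.3 T = 202290  ⇒  T ≈ 66.25 °C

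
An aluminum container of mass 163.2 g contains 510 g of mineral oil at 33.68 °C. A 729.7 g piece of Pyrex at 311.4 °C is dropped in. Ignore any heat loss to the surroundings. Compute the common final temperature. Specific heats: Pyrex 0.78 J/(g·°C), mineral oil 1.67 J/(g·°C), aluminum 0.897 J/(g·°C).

Setting the total heat transfer to zero:
729.7*0.78*(T − 311.4) + 510*1.67*(T − 33.68) + 163.2*0.897*(T − 33.68) = 0
1567.3 T = 210854
T = 210854/1567.3 ≈ 134.54 °C

T_f ≈ 134.5 °C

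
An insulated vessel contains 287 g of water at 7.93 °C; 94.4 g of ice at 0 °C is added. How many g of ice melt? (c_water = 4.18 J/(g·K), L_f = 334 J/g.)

m_melted ≈ 28.5 g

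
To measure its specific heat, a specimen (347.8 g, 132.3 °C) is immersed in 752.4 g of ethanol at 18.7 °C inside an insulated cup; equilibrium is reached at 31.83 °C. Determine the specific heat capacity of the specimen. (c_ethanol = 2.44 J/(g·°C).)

c ≈ 0.69 J/(g·°C)

Setting the total heat transfer to zero:
347.8·c·(31.83 − 132.3) + 752.4·2.44·(31.83 − 18.7) = 0
-34943 c = -24105
c = -24105/-34943 ≈ 0.6898 J/(g·°C)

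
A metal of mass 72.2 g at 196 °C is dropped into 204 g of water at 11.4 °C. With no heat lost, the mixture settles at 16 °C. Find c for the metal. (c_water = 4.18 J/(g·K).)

Heat lost by the metal = heat gained by the water:
72.2×c×(196 − 16) = 204×4.18×(16 − 11.4)
12996 c = 3922.5  ⇒  c ≈ 0.3018 J/(g·K)

c ≈ 0.302 J/(g·K)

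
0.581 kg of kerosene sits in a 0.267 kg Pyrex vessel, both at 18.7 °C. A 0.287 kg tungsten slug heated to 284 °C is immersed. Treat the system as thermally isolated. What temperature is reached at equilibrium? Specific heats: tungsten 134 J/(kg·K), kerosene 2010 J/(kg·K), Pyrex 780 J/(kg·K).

Net heat exchanged in the isolated system is zero:
0.287×134×(T − 284) + 0.581×2010×(T − 18.7) + 0.267×780×(T − 18.7) = 0
1414.5 T = 36655
T = 36655 / 1414.5 = 25.9 °C

T_f ≈ 25.9 °C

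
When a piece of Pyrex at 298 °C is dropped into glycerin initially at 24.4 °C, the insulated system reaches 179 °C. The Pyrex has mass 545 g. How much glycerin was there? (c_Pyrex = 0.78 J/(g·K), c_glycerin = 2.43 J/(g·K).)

|Q_Pyrex| = |Q_glycerin|:
545·0.78·(298 − 179) = m·2.43·(179 − 24.4)
375.68 m = 50587  ⇒  m ≈ 134.7 g

m ≈ 135 g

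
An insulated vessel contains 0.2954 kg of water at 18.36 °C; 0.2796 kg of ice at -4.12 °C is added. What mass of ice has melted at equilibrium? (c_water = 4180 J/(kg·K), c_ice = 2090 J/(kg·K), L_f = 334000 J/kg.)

m_melted ≈ 0.0607 kg

Water can give up m c ΔT = 0.2954·4180·18.36 = 22670 J before reaching 0 °C.
Warming the ice to 0 °C takes 0.2796·2090·4.12 = 2407.6 J, leaving 20263 J for melting.
Fully melting the ice requires m_ice L_f = 0.2796·334000 = 93386 J.
That's not enough to melt it all — equilibrium is at 0 °C with ice remaining.
m_melted·334000 = 20263  ⇒  m_melted ≈ 0.06067 kg.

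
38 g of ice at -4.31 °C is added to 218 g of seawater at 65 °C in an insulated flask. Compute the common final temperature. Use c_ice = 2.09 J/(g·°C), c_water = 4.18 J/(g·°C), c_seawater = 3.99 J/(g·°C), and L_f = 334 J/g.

T_f ≈ 42.3 °C

Heat gained plus heat lost sum to zero:
ice -4.31→0 °C: 38·2.09·4.31 = 342.3; fusion: m_ice L_f = 38·334 = 12692; meltwater 0→T: 38·4.18·T = 158.84 T; seawater: 869.82(T − 65)
1028.7 T = 56538 − 13034 = 43504
T ≈ 42.29 °C — above 0 °C, consistent with complete melting.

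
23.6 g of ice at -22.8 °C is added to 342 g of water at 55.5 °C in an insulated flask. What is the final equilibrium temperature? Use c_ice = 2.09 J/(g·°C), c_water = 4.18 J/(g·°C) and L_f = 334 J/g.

T_f ≈ 46.0 °C

Let T be the final temperature. ΣQ_i = 0:
warm ice to 0 °C: 23.6·2.09·(0 − (-22.8)) = 1124.6
  latent heat to melt: 23.6·334 = 7882.4
  meltwater 0→T: 23.6·4.18·T = 98.65 T
  water: 1429.6(T − 55.5)
1528.2 T = 79341 − 9007 = 70334
T ≈ 46.02 °C (positive, so assuming full melt was valid).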